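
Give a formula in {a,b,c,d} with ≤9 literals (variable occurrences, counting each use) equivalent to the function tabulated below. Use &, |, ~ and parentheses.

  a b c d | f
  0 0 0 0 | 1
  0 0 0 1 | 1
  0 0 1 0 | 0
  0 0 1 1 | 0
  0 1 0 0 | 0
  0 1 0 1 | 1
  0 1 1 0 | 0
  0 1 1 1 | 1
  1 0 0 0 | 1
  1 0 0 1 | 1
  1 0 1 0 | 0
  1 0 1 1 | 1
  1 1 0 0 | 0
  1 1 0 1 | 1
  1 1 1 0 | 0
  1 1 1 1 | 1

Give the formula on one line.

(((c & d) & a) | ((b & d) | (~b & (b | ~c))))

  (c & d) = 0001000100010001
  ((c & d) & a) = 0000000000010001
  (b & d) = 0000010100000101
  ~b = 1111000011110000
  ~c = 1100110011001100
  (b | ~c) = 1100111111001111
  (~b & (b | ~c)) = 1100000011000000
  ((b & d) | (~b & (b | ~c))) = 1100010111000101
  (((c & d) & a) | ((b & d) | (~b & (b | ~c)))) = 1100010111010101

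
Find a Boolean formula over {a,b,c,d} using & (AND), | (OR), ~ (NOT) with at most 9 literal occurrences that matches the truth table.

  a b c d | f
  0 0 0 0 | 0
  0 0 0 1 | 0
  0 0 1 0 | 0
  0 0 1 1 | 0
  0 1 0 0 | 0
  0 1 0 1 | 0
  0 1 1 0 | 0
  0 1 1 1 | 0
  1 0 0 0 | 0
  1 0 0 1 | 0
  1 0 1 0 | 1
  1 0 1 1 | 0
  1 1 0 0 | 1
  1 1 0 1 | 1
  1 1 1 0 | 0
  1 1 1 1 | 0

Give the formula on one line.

  ~d = 1010101010101010
  (b | ~d) = 1010111110101111
  ~b = 1111000011110000
  (~b & c) = 0011000000110000
  ((b | ~d) & (~b & c)) = 0010000000100000
  ~c = 1100110011001100
  (~c & b) = 0000110000001100
  (((b | ~d) & (~b & c)) | (~c & b)) = 0010110000101100
  ((((b | ~d) & (~b & c)) | (~c & b)) & a) = 0000000000101100

((((b | ~d) & (~b & c)) | (~c & b)) & a)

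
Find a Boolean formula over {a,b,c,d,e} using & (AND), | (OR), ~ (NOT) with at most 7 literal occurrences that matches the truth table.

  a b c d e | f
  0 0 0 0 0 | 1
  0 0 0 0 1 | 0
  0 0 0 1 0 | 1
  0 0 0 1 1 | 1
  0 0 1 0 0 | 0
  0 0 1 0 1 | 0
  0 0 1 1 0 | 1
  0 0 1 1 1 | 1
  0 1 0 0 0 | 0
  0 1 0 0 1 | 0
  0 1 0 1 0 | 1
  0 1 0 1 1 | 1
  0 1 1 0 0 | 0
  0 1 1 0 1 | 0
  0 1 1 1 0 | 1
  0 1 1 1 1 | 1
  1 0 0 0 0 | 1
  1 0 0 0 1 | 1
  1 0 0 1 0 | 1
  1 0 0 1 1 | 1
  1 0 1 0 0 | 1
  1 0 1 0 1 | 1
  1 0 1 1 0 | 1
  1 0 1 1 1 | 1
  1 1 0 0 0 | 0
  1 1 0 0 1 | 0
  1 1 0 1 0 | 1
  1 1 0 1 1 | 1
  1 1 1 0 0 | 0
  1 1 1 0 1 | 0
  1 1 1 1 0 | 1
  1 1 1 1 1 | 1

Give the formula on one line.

(d | (((~e & (~c | e)) | a) & ~b))

  ~e = 10101010101010101010101010101010
  ~c = 11110000111100001111000011110000
  (~c | e) = 11110101111101011111010111110101
  (~e & (~c | e)) = 10100000101000001010000010100000
  ((~e & (~c | e)) | a) = 10100000101000001111111111111111
  ~b = 11111111000000001111111100000000
  (((~e & (~c | e)) | a) & ~b) = 10100000000000001111111100000000
  (d | (((~e & (~c | e)) | a) & ~b)) = 10110011001100111111111100110011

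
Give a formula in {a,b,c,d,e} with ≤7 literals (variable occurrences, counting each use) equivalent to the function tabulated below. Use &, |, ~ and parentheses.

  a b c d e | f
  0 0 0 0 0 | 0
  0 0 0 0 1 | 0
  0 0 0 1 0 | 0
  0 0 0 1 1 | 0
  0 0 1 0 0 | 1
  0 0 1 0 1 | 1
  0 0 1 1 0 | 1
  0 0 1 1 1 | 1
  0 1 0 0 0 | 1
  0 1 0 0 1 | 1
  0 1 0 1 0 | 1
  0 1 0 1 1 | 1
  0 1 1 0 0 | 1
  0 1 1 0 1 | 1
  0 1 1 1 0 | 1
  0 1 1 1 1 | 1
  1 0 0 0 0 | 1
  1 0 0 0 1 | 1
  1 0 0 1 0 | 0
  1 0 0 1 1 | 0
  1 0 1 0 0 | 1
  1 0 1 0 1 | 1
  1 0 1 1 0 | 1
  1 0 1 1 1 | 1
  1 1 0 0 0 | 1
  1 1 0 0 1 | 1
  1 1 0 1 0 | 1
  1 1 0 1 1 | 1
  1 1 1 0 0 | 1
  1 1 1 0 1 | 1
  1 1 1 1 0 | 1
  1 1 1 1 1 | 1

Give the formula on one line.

(((~d & a) | (b | (e & c))) | c)

  ~d = 11001100110011001100110011001100
  (~d & a) = 00000000000000001100110011001100
  (e & c) = 00000101000001010000010100000101
  (b | (e & c)) = 00000101111111110000010111111111
  ((~d & a) | (b | (e & c))) = 00000101111111111100110111111111
  (((~d & a) | (b | (e & c))) | c) = 00001111111111111100111111111111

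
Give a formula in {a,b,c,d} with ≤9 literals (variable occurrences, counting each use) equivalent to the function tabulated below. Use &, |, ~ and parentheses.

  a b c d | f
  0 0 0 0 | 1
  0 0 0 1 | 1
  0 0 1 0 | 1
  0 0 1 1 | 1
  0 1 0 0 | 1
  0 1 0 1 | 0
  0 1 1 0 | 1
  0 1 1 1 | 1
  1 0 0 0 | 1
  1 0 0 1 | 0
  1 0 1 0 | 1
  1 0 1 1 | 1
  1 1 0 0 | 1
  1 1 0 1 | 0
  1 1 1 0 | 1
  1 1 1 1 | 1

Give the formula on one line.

  ~b = 1111000011110000
  ~a = 1111111100000000
  (~b & ~a) = 1111000000000000
  (c | (~b & ~a)) = 1111001100110011
  ((c | (~b & ~a)) & ~a) = 1111001100000000
  ~d = 1010101010101010
  (a & c) = 0000000000110011
  (~d | (a & c)) = 1010101010111011
  (((c | (~b & ~a)) & ~a) | (~d | (a & c))) = 1111101110111011

(((c | (~b & ~a)) & ~a) | (~d | (a & c)))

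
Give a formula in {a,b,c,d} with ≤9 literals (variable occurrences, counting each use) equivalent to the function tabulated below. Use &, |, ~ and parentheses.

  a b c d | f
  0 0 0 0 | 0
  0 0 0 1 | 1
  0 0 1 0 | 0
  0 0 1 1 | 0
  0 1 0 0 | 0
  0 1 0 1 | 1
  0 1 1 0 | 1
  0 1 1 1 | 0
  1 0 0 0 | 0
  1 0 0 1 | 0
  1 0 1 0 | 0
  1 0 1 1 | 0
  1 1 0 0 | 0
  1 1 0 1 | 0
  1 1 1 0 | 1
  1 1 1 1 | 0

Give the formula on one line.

  ~a = 1111111100000000
  (d & ~a) = 0101010100000000
  (d | b) = 0101111101011111
  ((d | b) & c) = 0001001100010011
  ((d & ~a) | ((d | b) & c)) = 0101011100010011
  ~d = 1010101010101010
  ~c = 1100110011001100
  (d & ~c) = 0100010001000100
  (~d | (d & ~c)) = 1110111011101110
  (((d & ~a) | ((d | b) & c)) & (~d | (d & ~c))) = 0100011000000010

(((d & ~a) | ((d | b) & c)) & (~d | (d & ~c)))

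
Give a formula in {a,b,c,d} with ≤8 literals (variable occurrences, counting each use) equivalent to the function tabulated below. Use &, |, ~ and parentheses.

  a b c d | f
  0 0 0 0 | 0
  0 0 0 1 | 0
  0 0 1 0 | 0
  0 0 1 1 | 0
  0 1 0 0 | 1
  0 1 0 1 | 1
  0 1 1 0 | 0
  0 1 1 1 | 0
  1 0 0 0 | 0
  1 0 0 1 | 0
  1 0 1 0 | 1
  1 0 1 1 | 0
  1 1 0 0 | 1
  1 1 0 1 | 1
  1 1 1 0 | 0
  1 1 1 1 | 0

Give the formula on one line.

((b & ~c) | (a & ((~b & c) & ~d)))

  ~c = 1100110011001100
  (b & ~c) = 0000110000001100
  ~b = 1111000011110000
  (~b & c) = 0011000000110000
  ~d = 1010101010101010
  ((~b & c) & ~d) = 0010000000100000
  (a & ((~b & c) & ~d)) = 0000000000100000
  ((b & ~c) | (a & ((~b & c) & ~d))) = 0000110000101100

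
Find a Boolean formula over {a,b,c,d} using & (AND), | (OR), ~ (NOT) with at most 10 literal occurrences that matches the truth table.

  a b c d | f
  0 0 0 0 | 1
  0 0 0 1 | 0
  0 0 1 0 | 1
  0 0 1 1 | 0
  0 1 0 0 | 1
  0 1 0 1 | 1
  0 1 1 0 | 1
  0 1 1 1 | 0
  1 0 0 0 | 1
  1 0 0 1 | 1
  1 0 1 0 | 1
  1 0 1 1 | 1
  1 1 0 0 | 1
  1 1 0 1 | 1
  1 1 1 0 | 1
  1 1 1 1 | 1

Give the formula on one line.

  ~a = 1111111100000000
  (~a & b) = 0000111100000000
  ~d = 1010101010101010
  ((~a & b) | ~d) = 1010111110101010
  ~b = 1111000011110000
  (a & ~b) = 0000000011110000
  (((~a & b) | ~d) | (a & ~b)) = 1010111111111010
  ~c = 1100110011001100
  (b & ~c) = 0000110000001100
  ((b & ~c) | ~d) = 1010111010101110
  ((((~a & b) | ~d) | (a & ~b)) & ((b & ~c) | ~d)) = 1010111010101010
  (((((~a & b) | ~d) | (a & ~b)) & ((b & ~c) | ~d)) | a) = 1010111011111111

(((((~a & b) | ~d) | (a & ~b)) & ((b & ~c) | ~d)) | a)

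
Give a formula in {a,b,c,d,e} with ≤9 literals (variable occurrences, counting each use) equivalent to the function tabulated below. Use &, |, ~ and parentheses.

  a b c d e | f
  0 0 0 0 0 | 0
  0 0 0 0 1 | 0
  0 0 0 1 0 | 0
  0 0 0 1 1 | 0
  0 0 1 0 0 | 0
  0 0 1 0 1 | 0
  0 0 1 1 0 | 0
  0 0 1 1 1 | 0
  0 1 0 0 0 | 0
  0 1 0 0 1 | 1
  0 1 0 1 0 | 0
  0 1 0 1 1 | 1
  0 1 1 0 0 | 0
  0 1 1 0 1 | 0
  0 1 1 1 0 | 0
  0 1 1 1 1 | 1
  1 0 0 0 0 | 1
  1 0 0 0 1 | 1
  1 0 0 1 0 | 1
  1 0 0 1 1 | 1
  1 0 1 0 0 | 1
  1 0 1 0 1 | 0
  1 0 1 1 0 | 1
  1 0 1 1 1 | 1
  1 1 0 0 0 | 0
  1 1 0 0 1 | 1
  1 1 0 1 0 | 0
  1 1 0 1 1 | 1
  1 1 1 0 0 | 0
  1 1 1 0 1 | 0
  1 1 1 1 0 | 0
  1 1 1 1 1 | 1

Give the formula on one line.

(((d | ~c) | ~e) & ((b | a) & (~b | e)))

  ~c = 11110000111100001111000011110000
  (d | ~c) = 11110011111100111111001111110011
  ~e = 10101010101010101010101010101010
  ((d | ~c) | ~e) = 11111011111110111111101111111011
  (b | a) = 00000000111111111111111111111111
  ~b = 11111111000000001111111100000000
  (~b | e) = 11111111010101011111111101010101
  ((b | a) & (~b | e)) = 00000000010101011111111101010101
  (((d | ~c) | ~e) & ((b | a) & (~b | e))) = 00000000010100011111101101010001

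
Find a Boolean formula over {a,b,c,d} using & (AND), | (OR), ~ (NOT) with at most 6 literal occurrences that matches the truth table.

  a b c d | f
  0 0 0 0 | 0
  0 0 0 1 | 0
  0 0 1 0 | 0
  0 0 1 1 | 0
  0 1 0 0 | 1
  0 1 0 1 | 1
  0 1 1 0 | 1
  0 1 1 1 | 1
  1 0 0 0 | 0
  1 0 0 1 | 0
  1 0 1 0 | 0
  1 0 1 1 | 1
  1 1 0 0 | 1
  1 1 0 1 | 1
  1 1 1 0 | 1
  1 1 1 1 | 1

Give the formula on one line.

(b | ((d & c) & (~c | a)))

  (d & c) = 0001000100010001
  ~c = 1100110011001100
  (~c | a) = 1100110011111111
  ((d & c) & (~c | a)) = 0000000000010001
  (b | ((d & c) & (~c | a))) = 0000111100011111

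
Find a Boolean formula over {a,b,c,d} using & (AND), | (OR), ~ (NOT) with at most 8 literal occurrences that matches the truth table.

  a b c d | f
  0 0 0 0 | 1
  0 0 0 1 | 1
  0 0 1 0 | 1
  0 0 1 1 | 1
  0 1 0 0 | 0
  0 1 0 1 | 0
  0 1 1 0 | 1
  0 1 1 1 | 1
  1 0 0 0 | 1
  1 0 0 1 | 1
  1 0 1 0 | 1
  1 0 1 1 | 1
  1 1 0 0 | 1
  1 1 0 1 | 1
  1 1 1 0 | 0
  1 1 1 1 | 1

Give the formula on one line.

  ~b = 1111000011110000
  ~c = 1100110011001100
  (a & ~c) = 0000000011001100
  (~b | (a & ~c)) = 1111000011111100
  ~a = 1111111100000000
  (d | ~a) = 1111111101010101
  ((d | ~a) & c) = 0011001100010001
  ((~b | (a & ~c)) | ((d | ~a) & c)) = 1111001111111101

((~b | (a & ~c)) | ((d | ~a) & c))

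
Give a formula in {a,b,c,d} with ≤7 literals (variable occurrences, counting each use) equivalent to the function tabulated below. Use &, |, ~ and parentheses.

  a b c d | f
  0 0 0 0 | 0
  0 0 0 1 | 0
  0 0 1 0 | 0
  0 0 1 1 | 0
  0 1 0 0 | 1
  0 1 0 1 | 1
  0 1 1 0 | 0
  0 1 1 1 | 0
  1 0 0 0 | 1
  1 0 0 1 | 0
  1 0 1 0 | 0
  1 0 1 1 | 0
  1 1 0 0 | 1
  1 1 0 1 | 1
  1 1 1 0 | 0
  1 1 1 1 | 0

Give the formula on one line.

  ~c = 1100110011001100
  ~d = 1010101010101010
  (~d & a) = 0000000010101010
  (b | (~d & a)) = 0000111110101111
  (~c & (b | (~d & a))) = 0000110010001100

(~c & (b | (~d & a)))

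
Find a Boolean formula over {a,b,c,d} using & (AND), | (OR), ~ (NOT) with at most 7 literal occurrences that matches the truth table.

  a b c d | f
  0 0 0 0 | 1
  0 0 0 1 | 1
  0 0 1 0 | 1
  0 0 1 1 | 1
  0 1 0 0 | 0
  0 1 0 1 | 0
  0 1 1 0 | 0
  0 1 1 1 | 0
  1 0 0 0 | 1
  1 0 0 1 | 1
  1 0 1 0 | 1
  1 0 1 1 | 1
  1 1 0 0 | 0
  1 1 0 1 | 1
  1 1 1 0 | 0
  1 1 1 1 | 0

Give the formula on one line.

  ~b = 1111000011110000
  (a | ~b) = 1111000011111111
  ~c = 1100110011001100
  (b & ~c) = 0000110000001100
  ((a | ~b) & (b & ~c)) = 0000000000001100
  (((a | ~b) & (b & ~c)) & d) = 0000000000000100
  (~b | (((a | ~b) & (b & ~c)) & d)) = 1111000011110100

(~b | (((a | ~b) & (b & ~c)) & d))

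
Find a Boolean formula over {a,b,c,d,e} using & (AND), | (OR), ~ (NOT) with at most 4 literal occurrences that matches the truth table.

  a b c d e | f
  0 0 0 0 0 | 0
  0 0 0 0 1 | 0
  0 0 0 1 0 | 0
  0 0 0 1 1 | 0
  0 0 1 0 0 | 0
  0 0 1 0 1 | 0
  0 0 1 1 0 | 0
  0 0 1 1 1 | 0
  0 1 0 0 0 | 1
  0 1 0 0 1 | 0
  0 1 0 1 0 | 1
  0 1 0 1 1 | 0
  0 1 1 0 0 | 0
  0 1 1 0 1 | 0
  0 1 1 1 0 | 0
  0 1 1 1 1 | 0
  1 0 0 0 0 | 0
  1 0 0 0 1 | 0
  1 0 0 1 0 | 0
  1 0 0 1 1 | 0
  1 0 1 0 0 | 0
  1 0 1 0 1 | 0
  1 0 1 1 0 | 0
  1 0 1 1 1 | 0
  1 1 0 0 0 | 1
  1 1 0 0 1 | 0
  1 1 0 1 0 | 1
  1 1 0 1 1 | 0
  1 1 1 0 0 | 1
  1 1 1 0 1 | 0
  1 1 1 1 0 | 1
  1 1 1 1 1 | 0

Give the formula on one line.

((a | ~c) & (~e & b))

  ~c = 11110000111100001111000011110000
  (a | ~c) = 11110000111100001111111111111111
  ~e = 10101010101010101010101010101010
  (~e & b) = 00000000101010100000000010101010
  ((a | ~c) & (~e & b)) = 00000000101000000000000010101010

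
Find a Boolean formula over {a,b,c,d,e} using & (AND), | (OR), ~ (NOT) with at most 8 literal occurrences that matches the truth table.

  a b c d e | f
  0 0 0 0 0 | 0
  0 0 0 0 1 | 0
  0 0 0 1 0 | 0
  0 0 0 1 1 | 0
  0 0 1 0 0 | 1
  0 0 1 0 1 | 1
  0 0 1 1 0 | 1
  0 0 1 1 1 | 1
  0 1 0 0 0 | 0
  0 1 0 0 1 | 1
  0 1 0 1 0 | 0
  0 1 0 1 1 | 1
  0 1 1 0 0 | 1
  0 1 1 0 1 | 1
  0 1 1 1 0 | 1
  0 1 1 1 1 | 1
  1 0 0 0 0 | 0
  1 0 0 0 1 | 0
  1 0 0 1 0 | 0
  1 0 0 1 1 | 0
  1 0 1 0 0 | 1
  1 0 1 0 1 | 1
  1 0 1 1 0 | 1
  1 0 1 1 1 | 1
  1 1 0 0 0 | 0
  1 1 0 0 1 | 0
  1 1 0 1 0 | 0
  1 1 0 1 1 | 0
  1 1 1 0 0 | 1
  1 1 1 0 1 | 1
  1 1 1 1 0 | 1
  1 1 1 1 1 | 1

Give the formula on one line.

  ~a = 11111111111111110000000000000000
  (e & ~a) = 01010101010101010000000000000000
  ~e = 10101010101010101010101010101010
  (b | ~e) = 10101010111111111010101011111111
  ((e & ~a) & (b | ~e)) = 00000000010101010000000000000000
  (c | ((e & ~a) & (b | ~e))) = 00001111010111110000111100001111

(c | ((e & ~a) & (b | ~e)))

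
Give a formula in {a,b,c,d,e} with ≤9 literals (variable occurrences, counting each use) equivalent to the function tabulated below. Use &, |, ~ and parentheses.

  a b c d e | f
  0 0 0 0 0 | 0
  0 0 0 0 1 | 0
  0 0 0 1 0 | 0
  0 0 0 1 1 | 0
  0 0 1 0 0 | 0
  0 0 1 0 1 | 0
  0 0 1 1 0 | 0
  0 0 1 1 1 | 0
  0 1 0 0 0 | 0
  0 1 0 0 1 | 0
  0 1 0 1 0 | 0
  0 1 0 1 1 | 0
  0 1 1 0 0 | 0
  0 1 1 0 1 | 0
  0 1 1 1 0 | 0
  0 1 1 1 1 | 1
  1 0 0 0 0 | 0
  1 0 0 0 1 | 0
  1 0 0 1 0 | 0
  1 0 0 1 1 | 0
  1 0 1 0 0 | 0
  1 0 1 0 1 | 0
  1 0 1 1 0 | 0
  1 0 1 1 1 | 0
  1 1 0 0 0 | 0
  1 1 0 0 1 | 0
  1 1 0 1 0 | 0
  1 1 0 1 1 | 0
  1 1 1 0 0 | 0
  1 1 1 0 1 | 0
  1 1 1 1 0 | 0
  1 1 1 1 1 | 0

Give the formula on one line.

((d & ~a) & (((~e | ~d) & e) | (b & (c & e))))

  ~a = 11111111111111110000000000000000
  (d & ~a) = 00110011001100110000000000000000
  ~e = 10101010101010101010101010101010
  ~d = 11001100110011001100110011001100
  (~e | ~d) = 11101110111011101110111011101110
  ((~e | ~d) & e) = 01000100010001000100010001000100
  (c & e) = 00000101000001010000010100000101
  (b & (c & e)) = 00000000000001010000000000000101
  (((~e | ~d) & e) | (b & (c & e))) = 01000100010001010100010001000101
  ((d & ~a) & (((~e | ~d) & e) | (b & (c & e)))) = 00000000000000010000000000000000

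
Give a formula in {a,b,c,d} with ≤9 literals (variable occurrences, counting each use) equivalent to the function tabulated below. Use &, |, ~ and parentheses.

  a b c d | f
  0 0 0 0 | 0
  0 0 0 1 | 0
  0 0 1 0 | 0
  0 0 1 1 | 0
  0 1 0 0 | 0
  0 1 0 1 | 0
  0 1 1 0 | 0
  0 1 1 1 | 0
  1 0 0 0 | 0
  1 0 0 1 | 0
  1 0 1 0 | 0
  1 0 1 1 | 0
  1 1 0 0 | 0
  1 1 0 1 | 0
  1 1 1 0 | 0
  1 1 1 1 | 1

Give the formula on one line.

((c & b) & (~c | ((((a & c) & d) | ~b) & c)))

  (c & b) = 0000001100000011
  ~c = 1100110011001100
  (a & c) = 0000000000110011
  ((a & c) & d) = 0000000000010001
  ~b = 1111000011110000
  (((a & c) & d) | ~b) = 1111000011110001
  ((((a & c) & d) | ~b) & c) = 0011000000110001
  (~c | ((((a & c) & d) | ~b) & c)) = 1111110011111101
  ((c & b) & (~c | ((((a & c) & d) | ~b) & c))) = 0000000000000001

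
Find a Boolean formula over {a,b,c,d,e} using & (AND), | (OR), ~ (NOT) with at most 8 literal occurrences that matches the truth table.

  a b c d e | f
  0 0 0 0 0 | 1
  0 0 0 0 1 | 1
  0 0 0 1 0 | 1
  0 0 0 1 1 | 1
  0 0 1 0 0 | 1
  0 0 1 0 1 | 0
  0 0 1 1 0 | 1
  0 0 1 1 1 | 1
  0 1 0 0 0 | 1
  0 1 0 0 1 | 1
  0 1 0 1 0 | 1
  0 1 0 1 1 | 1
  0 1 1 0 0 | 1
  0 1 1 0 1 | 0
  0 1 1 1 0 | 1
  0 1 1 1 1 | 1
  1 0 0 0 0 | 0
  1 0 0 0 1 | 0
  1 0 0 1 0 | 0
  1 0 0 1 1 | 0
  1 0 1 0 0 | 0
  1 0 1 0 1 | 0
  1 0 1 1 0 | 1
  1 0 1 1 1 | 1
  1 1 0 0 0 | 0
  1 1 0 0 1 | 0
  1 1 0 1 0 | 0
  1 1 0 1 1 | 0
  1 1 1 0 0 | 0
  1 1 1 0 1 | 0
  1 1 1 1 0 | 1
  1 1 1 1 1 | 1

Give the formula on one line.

  (c & d) = 00000011000000110000001100000011
  ~a = 11111111111111110000000000000000
  ((c & d) | ~a) = 11111111111111110000001100000011
  ~c = 11110000111100001111000011110000
  (d | ~c) = 11110011111100111111001111110011
  ~e = 10101010101010101010101010101010
  ((d | ~c) | ~e) = 11111011111110111111101111111011
  (((c & d) | ~a) & ((d | ~c) | ~e)) = 11111011111110110000001100000011

(((c & d) | ~a) & ((d | ~c) | ~e))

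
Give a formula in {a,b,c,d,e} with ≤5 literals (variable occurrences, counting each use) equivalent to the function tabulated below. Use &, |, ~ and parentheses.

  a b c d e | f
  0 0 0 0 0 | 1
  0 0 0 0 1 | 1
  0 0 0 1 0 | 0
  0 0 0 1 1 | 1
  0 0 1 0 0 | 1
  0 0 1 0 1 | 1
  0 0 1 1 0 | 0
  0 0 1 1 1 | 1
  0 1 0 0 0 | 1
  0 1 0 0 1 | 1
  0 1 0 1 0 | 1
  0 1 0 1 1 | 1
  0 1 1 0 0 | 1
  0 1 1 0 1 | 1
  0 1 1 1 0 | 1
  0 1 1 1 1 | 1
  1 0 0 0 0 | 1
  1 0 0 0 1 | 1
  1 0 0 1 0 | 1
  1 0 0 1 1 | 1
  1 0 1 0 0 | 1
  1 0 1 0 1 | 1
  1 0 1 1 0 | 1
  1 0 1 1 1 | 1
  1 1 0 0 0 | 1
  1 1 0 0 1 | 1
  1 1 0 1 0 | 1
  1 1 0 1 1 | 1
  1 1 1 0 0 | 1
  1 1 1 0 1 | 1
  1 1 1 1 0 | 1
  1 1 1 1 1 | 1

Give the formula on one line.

((e | (a | ~d)) | b)

  ~d = 11001100110011001100110011001100
  (a | ~d) = 11001100110011001111111111111111
  (e | (a | ~d)) = 11011101110111011111111111111111
  ((e | (a | ~d)) | b) = 11011101111111111111111111111111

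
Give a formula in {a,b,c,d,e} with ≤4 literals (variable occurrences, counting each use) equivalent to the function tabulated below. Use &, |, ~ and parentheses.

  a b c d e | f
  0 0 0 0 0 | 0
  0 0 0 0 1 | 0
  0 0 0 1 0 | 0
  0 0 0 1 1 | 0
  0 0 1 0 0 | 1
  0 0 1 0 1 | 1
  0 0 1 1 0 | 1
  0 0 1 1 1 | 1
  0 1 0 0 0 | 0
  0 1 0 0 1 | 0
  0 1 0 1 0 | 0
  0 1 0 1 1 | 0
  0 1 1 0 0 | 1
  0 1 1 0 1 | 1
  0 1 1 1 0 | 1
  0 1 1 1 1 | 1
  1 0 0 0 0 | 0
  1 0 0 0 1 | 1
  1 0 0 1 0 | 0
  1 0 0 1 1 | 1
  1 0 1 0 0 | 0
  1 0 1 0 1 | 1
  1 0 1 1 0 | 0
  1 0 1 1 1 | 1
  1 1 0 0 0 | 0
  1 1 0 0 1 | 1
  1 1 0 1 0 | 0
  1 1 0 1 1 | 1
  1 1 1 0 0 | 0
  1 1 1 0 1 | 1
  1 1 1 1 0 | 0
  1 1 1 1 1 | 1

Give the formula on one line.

  (a & e) = 00000000000000000101010101010101
  ~a = 11111111111111110000000000000000
  (~a & c) = 00001111000011110000000000000000
  ((a & e) | (~a & c)) = 00001111000011110101010101010101

((a & e) | (~a & c))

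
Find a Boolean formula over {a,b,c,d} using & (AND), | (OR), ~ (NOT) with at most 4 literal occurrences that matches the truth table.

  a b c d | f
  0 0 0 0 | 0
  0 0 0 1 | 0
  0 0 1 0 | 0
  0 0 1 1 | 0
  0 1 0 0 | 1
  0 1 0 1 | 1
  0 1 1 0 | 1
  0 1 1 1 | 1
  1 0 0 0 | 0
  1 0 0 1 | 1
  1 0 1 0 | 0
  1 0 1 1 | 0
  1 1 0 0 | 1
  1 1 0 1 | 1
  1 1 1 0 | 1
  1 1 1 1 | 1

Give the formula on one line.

  (d & a) = 0000000001010101
  ~c = 1100110011001100
  ((d & a) & ~c) = 0000000001000100
  (((d & a) & ~c) | b) = 0000111101001111

(((d & a) & ~c) | b)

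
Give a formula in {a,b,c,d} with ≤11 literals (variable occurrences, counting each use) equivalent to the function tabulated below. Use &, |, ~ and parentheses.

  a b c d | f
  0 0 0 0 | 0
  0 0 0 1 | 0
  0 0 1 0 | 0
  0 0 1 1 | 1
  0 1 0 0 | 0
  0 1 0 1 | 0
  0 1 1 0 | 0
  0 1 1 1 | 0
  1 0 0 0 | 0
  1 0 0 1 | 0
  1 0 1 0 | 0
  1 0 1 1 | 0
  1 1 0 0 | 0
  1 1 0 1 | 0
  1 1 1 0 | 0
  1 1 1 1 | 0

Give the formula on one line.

(((c & ~b) | ((~d & c) & ~a)) & ((~a & c) & (d | ~c)))

  ~b = 1111000011110000
  (c & ~b) = 0011000000110000
  ~d = 1010101010101010
  (~d & c) = 0010001000100010
  ~a = 1111111100000000
  ((~d & c) & ~a) = 0010001000000000
  ((c & ~b) | ((~d & c) & ~a)) = 0011001000110000
  (~a & c) = 0011001100000000
  ~c = 1100110011001100
  (d | ~c) = 1101110111011101
  ((~a & c) & (d | ~c)) = 0001000100000000
  (((c & ~b) | ((~d & c) & ~a)) & ((~a & c) & (d | ~c))) = 0001000000000000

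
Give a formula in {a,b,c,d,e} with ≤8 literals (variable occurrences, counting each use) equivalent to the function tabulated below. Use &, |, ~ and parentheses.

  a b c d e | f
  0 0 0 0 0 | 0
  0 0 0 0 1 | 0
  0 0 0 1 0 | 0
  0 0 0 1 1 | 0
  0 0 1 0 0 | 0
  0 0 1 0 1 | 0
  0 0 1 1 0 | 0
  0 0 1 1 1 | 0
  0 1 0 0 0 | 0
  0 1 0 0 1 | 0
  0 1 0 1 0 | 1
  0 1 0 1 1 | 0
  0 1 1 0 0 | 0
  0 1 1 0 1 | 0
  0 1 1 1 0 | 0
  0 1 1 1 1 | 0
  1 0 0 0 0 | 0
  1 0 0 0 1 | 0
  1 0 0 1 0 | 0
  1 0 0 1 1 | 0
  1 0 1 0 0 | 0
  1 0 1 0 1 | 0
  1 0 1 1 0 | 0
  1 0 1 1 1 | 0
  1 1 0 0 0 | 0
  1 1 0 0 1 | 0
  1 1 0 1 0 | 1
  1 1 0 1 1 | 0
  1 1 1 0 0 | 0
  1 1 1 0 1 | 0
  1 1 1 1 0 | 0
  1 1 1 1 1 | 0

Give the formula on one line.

(((~d | ~e) & (d & b)) & (b & ~c))

  ~d = 11001100110011001100110011001100
  ~e = 10101010101010101010101010101010
  (~d | ~e) = 11101110111011101110111011101110
  (d & b) = 00000000001100110000000000110011
  ((~d | ~e) & (d & b)) = 00000000001000100000000000100010
  ~c = 11110000111100001111000011110000
  (b & ~c) = 00000000111100000000000011110000
  (((~d | ~e) & (d & b)) & (b & ~c)) = 00000000001000000000000000100000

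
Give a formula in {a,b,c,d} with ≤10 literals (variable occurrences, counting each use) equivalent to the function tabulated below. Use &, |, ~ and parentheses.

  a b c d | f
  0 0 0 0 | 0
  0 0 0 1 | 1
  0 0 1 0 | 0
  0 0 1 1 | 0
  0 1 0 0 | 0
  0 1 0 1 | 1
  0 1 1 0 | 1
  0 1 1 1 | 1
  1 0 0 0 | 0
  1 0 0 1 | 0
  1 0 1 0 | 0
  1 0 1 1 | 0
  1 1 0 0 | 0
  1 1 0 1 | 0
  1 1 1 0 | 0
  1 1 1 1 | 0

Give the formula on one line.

  ~a = 1111111100000000
  (~a & b) = 0000111100000000
  ~c = 1100110011001100
  ((~a & b) | ~c) = 1100111111001100
  (a | d) = 0101010111111111
  (~c & (a | d)) = 0100010011001100
  ((~c & (a | d)) & ~a) = 0100010000000000
  (c | ((~c & (a | d)) & ~a)) = 0111011100110011
  (((~a & b) | ~c) & (c | ((~c & (a | d)) & ~a))) = 0100011100000000

(((~a & b) | ~c) & (c | ((~c & (a | d)) & ~a)))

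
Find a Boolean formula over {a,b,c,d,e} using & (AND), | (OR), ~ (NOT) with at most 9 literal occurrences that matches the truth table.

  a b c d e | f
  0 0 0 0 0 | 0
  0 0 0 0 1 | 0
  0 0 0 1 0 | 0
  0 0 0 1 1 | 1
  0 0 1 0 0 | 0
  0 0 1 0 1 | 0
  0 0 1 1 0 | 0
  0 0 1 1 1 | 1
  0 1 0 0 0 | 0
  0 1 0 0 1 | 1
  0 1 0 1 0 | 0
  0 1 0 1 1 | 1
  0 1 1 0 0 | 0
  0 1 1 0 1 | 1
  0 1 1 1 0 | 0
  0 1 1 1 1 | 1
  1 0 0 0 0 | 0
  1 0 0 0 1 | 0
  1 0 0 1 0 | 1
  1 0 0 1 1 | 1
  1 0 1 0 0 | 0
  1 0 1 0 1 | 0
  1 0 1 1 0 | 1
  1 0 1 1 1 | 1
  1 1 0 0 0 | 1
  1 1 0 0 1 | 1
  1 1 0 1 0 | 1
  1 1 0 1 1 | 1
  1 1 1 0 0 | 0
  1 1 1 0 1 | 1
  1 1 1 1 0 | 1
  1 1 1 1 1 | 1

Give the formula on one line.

((a | e) & (d | (b & (e | (~c & ~e)))))

  (a | e) = 01010101010101011111111111111111
  ~c = 11110000111100001111000011110000
  ~e = 10101010101010101010101010101010
  (~c & ~e) = 10100000101000001010000010100000
  (e | (~c & ~e)) = 11110101111101011111010111110101
  (b & (e | (~c & ~e))) = 00000000111101010000000011110101
  (d | (b & (e | (~c & ~e)))) = 00110011111101110011001111110111
  ((a | e) & (d | (b & (e | (~c & ~e))))) = 00010001010101010011001111110111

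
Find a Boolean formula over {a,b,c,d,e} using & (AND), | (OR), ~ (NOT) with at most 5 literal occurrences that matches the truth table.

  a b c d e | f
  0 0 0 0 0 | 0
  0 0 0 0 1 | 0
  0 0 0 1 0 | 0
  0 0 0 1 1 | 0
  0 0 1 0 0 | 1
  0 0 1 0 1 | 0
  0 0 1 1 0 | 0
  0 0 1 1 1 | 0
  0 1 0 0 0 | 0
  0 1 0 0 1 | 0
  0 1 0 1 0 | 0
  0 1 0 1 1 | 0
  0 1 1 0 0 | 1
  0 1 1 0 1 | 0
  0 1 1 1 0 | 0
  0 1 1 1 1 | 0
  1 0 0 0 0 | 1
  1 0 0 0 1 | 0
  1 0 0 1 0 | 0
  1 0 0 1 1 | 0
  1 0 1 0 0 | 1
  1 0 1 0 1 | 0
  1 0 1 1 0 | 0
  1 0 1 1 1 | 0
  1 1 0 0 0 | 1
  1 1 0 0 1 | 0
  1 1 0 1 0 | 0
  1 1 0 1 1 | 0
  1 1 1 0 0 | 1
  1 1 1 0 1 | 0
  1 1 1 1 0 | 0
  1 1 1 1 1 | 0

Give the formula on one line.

  ~e = 10101010101010101010101010101010
  (c | a) = 00001111000011111111111111111111
  (e | (c | a)) = 01011111010111111111111111111111
  (~e & (e | (c | a))) = 00001010000010101010101010101010
  ~d = 11001100110011001100110011001100
  ((~e & (e | (c | a))) & ~d) = 00001000000010001000100010001000

((~e & (e | (c | a))) & ~d)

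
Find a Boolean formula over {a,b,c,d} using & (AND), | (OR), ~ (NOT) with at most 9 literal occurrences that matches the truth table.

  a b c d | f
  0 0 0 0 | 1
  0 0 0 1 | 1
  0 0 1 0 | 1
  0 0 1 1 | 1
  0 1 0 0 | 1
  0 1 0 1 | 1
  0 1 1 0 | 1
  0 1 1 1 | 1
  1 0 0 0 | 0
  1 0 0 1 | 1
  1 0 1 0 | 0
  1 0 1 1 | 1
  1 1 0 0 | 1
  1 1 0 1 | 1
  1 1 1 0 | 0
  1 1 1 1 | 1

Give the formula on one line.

  ~a = 1111111100000000
  (d | ~a) = 1111111101010101
  ~b = 1111000011110000
  (~b & d) = 0101000001010000
  (b & a) = 0000000000001111
  ((~b & d) | (b & a)) = 0101000001011111
  (b & ((~b & d) | (b & a))) = 0000000000001111
  ~c = 1100110011001100
  (d | ~c) = 1101110111011101
  ((b & ((~b & d) | (b & a))) & (d | ~c)) = 0000000000001101
  ((d | ~a) | ((b & ((~b & d) | (b & a))) & (d | ~c))) = 1111111101011101

((d | ~a) | ((b & ((~b & d) | (b & a))) & (d | ~c)))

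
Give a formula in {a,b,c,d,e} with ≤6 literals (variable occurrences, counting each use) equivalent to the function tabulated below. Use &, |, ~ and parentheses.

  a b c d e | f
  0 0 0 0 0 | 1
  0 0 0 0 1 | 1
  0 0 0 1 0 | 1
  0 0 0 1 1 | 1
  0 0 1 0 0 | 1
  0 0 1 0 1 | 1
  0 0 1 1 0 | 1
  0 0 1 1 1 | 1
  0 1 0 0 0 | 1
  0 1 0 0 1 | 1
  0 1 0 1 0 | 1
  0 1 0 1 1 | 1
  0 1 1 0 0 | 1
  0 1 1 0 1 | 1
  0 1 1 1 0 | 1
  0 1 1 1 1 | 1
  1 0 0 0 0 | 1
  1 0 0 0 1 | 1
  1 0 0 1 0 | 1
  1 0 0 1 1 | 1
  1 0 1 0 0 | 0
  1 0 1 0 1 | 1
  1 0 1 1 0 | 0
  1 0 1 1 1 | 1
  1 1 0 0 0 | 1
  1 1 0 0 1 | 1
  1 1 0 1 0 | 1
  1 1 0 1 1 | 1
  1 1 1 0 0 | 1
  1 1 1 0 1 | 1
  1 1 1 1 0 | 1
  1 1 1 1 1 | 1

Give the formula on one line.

((b | (~e & ~a)) | (~c | e))

  ~e = 10101010101010101010101010101010
  ~a = 11111111111111110000000000000000
  (~e & ~a) = 10101010101010100000000000000000
  (b | (~e & ~a)) = 10101010111111110000000011111111
  ~c = 11110000111100001111000011110000
  (~c | e) = 11110101111101011111010111110101
  ((b | (~e & ~a)) | (~c | e)) = 11111111111111111111010111111111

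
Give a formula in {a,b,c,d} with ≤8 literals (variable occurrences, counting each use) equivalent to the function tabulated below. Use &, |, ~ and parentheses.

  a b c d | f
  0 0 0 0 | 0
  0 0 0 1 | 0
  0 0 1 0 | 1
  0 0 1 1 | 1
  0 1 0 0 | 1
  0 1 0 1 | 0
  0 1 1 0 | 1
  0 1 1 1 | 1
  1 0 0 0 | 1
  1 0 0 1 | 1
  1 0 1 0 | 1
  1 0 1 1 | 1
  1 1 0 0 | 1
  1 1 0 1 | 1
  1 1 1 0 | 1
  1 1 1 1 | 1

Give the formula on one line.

  ~c = 1100110011001100
  (a & ~c) = 0000000011001100
  ~d = 1010101010101010
  (b & ~d) = 0000101000001010
  ~b = 1111000011110000
  (~b | ~c) = 1111110011111100
  (d | (~b | ~c)) = 1111110111111101
  ((b & ~d) & (d | (~b | ~c))) = 0000100000001000
  ((a & ~c) | ((b & ~d) & (d | (~b | ~c)))) = 0000100011001100
  (((a & ~c) | ((b & ~d) & (d | (~b | ~c)))) | c) = 0011101111111111

(((a & ~c) | ((b & ~d) & (d | (~b | ~c)))) | c)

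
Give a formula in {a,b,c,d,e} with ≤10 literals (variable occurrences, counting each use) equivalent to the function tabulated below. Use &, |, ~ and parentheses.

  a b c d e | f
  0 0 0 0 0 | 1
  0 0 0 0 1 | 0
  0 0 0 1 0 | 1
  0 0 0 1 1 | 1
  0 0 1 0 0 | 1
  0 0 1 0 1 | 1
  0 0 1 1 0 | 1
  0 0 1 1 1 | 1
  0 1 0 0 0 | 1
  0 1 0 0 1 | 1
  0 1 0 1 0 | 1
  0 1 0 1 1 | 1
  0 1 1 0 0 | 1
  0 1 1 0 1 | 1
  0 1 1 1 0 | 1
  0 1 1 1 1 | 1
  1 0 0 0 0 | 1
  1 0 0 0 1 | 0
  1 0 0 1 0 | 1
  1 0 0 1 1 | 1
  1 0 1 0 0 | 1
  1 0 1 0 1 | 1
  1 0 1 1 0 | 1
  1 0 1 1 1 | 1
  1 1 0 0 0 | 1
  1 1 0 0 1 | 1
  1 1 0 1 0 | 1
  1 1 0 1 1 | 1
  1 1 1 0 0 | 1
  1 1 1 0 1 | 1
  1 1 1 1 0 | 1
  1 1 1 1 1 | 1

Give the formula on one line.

((~e | d) | (((e & (d | c)) | (b & ~d)) | b))

  ~e = 10101010101010101010101010101010
  (~e | d) = 10111011101110111011101110111011
  (d | c) = 00111111001111110011111100111111
  (e & (d | c)) = 00010101000101010001010100010101
  ~d = 11001100110011001100110011001100
  (b & ~d) = 00000000110011000000000011001100
  ((e & (d | c)) | (b & ~d)) = 00010101110111010001010111011101
  (((e & (d | c)) | (b & ~d)) | b) = 00010101111111110001010111111111
  ((~e | d) | (((e & (d | c)) | (b & ~d)) | b)) = 10111111111111111011111111111111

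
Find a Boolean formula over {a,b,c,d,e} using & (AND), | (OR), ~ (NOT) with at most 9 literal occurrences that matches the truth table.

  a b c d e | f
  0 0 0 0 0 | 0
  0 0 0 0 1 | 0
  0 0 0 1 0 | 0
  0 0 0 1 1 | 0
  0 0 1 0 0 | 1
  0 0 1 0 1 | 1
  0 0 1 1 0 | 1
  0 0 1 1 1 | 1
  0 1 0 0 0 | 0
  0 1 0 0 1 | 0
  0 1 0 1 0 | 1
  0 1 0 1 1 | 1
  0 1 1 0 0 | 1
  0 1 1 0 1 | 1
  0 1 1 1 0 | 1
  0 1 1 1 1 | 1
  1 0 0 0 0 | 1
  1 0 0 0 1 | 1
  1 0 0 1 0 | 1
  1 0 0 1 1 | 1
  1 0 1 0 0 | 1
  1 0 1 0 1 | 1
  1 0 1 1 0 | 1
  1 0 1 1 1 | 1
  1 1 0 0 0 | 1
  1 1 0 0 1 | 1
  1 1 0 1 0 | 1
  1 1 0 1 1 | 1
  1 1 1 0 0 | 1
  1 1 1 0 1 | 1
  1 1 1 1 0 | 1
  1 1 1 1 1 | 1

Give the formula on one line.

(((((((d | ~c) | ~b) & ~d) & c) | a) | c) | (b & d))

  ~c = 11110000111100001111000011110000
  (d | ~c) = 11110011111100111111001111110011
  ~b = 11111111000000001111111100000000
  ((d | ~c) | ~b) = 11111111111100111111111111110011
  ~d = 11001100110011001100110011001100
  (((d | ~c) | ~b) & ~d) = 11001100110000001100110011000000
  ((((d | ~c) | ~b) & ~d) & c) = 00001100000000000000110000000000
  (((((d | ~c) | ~b) & ~d) & c) | a) = 00001100000000001111111111111111
  ((((((d | ~c) | ~b) & ~d) & c) | a) | c) = 00001111000011111111111111111111
  (b & d) = 00000000001100110000000000110011
  (((((((d | ~c) | ~b) & ~d) & c) | a) | c) | (b & d)) = 00001111001111111111111111111111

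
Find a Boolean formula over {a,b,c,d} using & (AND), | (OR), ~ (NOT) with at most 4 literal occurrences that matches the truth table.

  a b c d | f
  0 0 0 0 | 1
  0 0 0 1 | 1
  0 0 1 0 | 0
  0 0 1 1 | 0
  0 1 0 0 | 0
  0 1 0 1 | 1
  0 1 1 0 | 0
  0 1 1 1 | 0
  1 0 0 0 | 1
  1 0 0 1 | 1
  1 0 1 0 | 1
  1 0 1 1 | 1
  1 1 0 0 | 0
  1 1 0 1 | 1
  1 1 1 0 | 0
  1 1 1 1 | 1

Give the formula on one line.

((~b | d) & (~c | a))

  ~b = 1111000011110000
  (~b | d) = 1111010111110101
  ~c = 1100110011001100
  (~c | a) = 1100110011111111
  ((~b | d) & (~c | a)) = 1100010011110101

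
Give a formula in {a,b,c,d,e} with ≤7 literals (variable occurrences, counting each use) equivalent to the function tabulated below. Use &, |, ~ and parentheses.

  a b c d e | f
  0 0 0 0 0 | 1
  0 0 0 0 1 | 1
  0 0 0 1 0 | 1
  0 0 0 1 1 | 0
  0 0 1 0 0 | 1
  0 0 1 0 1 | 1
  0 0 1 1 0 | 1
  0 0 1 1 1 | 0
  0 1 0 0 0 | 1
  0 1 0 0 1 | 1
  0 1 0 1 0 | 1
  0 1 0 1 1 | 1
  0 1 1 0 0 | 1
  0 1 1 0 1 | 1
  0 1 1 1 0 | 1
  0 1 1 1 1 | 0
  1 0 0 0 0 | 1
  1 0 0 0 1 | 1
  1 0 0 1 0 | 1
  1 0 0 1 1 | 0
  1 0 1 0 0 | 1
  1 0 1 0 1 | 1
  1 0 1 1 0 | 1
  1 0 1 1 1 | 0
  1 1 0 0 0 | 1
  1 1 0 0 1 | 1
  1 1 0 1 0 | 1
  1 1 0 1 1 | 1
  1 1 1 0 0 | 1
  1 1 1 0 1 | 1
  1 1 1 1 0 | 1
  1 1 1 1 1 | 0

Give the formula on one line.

((~e & d) | ((b & ~c) | ~d))

  ~e = 10101010101010101010101010101010
  (~e & d) = 00100010001000100010001000100010
  ~c = 11110000111100001111000011110000
  (b & ~c) = 00000000111100000000000011110000
  ~d = 11001100110011001100110011001100
  ((b & ~c) | ~d) = 11001100111111001100110011111100
  ((~e & d) | ((b & ~c) | ~d)) = 11101110111111101110111011111110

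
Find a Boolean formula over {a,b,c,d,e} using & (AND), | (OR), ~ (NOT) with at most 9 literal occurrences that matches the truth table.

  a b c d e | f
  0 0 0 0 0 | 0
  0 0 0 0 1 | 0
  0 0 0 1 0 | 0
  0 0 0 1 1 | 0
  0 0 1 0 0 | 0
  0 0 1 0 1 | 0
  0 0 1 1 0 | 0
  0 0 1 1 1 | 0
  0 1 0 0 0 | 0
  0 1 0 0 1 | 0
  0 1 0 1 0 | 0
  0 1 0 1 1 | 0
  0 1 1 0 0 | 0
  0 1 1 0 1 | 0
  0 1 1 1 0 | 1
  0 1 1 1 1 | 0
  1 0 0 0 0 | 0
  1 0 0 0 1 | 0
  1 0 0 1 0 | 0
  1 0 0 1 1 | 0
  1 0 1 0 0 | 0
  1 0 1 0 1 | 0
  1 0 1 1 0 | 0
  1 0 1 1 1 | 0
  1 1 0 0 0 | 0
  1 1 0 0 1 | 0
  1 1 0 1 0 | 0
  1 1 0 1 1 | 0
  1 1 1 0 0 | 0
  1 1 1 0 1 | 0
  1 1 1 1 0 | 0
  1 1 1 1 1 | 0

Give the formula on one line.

  ~a = 11111111111111110000000000000000
  (d & b) = 00000000001100110000000000110011
  (~a & (d & b)) = 00000000001100110000000000000000
  ~e = 10101010101010101010101010101010
  (b & ~e) = 00000000101010100000000010101010
  ((~a & (d & b)) & (b & ~e)) = 00000000001000100000000000000000
  ~d = 11001100110011001100110011001100
  (~d | b) = 11001100111111111100110011111111
  (~a & c) = 00001111000011110000000000000000
  ((~d | b) & (~a & c)) = 00001100000011110000000000000000
  (((~a & (d & b)) & (b & ~e)) & ((~d | b) & (~a & c))) = 00000000000000100000000000000000

(((~a & (d & b)) & (b & ~e)) & ((~d | b) & (~a & c)))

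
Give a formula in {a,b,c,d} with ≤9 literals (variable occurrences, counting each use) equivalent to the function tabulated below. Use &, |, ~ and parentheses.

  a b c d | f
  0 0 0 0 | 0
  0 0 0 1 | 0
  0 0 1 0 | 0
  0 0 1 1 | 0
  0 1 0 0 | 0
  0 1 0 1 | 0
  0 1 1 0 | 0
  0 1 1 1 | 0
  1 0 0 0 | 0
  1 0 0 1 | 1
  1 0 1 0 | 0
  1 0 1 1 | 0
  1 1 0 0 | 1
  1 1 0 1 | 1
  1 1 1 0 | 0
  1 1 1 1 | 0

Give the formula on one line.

((((b | ~a) | (c & ~d)) | ((d | c) | ~a)) & (a & ~c))

  ~a = 1111111100000000
  (b | ~a) = 1111111100001111
  ~d = 1010101010101010
  (c & ~d) = 0010001000100010
  ((b | ~a) | (c & ~d)) = 1111111100101111
  (d | c) = 0111011101110111
  ((d | c) | ~a) = 1111111101110111
  (((b | ~a) | (c & ~d)) | ((d | c) | ~a)) = 1111111101111111
  ~c = 1100110011001100
  (a & ~c) = 0000000011001100
  ((((b | ~a) | (c & ~d)) | ((d | c) | ~a)) & (a & ~c)) = 0000000001001100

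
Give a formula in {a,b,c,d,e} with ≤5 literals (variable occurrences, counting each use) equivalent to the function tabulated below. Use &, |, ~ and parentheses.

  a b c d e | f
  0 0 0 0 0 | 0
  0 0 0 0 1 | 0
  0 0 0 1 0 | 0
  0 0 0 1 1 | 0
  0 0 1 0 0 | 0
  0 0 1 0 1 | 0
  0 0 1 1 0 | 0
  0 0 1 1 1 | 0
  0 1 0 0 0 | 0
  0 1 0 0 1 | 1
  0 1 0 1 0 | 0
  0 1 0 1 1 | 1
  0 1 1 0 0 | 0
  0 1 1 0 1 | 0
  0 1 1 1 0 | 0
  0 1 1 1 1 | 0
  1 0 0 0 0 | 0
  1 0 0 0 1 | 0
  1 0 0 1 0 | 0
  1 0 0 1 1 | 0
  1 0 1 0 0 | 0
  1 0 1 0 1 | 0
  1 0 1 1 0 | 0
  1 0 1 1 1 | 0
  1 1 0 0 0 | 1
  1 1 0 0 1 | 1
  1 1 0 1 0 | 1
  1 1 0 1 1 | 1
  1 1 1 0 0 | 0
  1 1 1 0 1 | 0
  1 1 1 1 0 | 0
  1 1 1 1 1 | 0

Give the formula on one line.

((~c & b) & (a | e))

  ~c = 11110000111100001111000011110000
  (~c & b) = 00000000111100000000000011110000
  (a | e) = 01010101010101011111111111111111
  ((~c & b) & (a | e)) = 00000000010100000000000011110000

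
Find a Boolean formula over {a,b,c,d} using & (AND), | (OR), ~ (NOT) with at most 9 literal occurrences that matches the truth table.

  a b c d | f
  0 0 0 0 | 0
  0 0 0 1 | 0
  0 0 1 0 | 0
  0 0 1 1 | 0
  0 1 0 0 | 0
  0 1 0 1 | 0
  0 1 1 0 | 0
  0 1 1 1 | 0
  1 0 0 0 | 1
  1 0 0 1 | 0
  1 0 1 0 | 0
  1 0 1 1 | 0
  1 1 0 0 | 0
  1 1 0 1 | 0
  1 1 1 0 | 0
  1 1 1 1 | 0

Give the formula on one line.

  ~c = 1100110011001100
  ~d = 1010101010101010
  (~c & ~d) = 1000100010001000
  ~b = 1111000011110000
  ((~c & ~d) & ~b) = 1000000010000000
  ~a = 1111111100000000
  (~a & ~d) = 1010101000000000
  (c & (~a & ~d)) = 0010001000000000
  ((c & (~a & ~d)) | a) = 0010001011111111
  (((~c & ~d) & ~b) & ((c & (~a & ~d)) | a)) = 0000000010000000

(((~c & ~d) & ~b) & ((c & (~a & ~d)) | a))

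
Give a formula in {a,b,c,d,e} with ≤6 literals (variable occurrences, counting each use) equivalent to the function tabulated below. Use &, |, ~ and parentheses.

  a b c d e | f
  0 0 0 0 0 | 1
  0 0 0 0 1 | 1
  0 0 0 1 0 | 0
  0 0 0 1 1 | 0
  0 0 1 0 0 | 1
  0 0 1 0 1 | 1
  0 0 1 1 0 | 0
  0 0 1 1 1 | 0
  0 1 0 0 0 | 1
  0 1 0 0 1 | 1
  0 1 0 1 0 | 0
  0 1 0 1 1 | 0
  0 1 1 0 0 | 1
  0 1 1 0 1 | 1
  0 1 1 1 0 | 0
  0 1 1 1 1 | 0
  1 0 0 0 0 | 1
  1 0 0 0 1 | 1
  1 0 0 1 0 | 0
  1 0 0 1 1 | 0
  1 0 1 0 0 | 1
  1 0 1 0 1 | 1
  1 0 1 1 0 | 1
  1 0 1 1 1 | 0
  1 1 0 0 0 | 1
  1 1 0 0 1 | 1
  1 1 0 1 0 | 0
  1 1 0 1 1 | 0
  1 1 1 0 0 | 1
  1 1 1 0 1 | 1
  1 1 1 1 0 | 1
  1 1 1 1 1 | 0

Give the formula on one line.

  ~d = 11001100110011001100110011001100
  ~e = 10101010101010101010101010101010
  (~e & c) = 00001010000010100000101000001010
  (a & (~e & c)) = 00000000000000000000101000001010
  (~d | (a & (~e & c))) = 11001100110011001100111011001110

(~d | (a & (~e & c)))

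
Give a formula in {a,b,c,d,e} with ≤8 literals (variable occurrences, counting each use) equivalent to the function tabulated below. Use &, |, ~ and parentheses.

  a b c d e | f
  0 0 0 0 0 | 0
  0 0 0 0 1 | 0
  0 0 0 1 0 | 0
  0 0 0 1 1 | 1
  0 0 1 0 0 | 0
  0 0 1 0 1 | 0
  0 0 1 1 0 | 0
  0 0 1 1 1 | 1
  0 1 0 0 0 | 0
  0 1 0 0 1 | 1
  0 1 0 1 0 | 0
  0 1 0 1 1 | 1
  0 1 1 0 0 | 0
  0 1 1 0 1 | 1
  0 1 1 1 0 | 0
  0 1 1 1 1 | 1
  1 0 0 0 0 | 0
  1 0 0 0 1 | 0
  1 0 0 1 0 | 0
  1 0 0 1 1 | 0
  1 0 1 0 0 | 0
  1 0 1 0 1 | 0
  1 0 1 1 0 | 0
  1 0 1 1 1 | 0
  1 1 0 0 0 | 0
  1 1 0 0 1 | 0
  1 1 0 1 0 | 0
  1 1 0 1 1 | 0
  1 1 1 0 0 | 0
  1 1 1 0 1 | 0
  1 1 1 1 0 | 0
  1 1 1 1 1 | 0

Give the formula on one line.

((~a & (a | e)) & ((b & (d | e)) | d))

  ~a = 11111111111111110000000000000000
  (a | e) = 01010101010101011111111111111111
  (~a & (a | e)) = 01010101010101010000000000000000
  (d | e) = 01110111011101110111011101110111
  (b & (d | e)) = 00000000011101110000000001110111
  ((b & (d | e)) | d) = 00110011011101110011001101110111
  ((~a & (a | e)) & ((b & (d | e)) | d)) = 00010001010101010000000000000000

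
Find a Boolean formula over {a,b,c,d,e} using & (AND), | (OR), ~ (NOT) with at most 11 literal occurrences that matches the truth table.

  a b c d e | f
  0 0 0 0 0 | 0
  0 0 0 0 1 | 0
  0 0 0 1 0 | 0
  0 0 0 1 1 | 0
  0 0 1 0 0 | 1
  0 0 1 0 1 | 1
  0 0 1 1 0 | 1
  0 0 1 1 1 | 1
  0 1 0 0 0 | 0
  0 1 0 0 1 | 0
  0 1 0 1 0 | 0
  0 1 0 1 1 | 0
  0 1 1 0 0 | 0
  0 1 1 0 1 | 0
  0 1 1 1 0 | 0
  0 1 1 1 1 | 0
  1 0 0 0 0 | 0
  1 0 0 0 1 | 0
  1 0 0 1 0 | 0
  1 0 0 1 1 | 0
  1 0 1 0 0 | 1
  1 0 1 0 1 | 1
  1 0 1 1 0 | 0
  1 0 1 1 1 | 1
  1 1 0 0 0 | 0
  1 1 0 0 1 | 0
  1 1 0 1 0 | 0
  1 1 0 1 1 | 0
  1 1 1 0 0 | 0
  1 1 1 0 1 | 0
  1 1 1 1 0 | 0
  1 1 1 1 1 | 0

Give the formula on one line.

((((~b & ~a) | (e | b)) | ((c | ~b) & ~d)) & (c & ~b))

  ~b = 11111111000000001111111100000000
  ~a = 11111111111111110000000000000000
  (~b & ~a) = 11111111000000000000000000000000
  (e | b) = 01010101111111110101010111111111
  ((~b & ~a) | (e | b)) = 11111111111111110101010111111111
  (c | ~b) = 11111111000011111111111100001111
  ~d = 11001100110011001100110011001100
  ((c | ~b) & ~d) = 11001100000011001100110000001100
  (((~b & ~a) | (e | b)) | ((c | ~b) & ~d)) = 11111111111111111101110111111111
  (c & ~b) = 00001111000000000000111100000000
  ((((~b & ~a) | (e | b)) | ((c | ~b) & ~d)) & (c & ~b)) = 00001111000000000000110100000000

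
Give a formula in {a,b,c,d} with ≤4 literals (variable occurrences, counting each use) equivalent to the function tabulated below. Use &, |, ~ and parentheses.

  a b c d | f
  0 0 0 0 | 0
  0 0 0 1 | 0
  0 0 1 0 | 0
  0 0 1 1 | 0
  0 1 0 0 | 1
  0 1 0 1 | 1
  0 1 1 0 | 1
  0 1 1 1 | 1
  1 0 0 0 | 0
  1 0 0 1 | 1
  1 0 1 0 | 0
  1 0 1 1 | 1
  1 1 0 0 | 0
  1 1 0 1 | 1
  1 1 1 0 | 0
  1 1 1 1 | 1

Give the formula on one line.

((d & a) | (b & ~a))

  (d & a) = 0000000001010101
  ~a = 1111111100000000
  (b & ~a) = 0000111100000000
  ((d & a) | (b & ~a)) = 0000111101010101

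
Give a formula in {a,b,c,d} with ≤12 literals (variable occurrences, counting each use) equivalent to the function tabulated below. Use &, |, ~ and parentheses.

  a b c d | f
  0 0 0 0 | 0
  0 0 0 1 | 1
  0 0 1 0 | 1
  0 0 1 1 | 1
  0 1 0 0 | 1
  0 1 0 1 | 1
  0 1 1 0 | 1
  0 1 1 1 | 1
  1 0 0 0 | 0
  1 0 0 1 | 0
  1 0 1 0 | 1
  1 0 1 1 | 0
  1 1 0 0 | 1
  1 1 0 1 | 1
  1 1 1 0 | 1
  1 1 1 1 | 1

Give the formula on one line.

((~d & (b | c)) | ((~a & (a | (d & ~b))) | (d & b)))

  ~d = 1010101010101010
  (b | c) = 0011111100111111
  (~d & (b | c)) = 0010101000101010
  ~a = 1111111100000000
  ~b = 1111000011110000
  (d & ~b) = 0101000001010000
  (a | (d & ~b)) = 0101000011111111
  (~a & (a | (d & ~b))) = 0101000000000000
  (d & b) = 0000010100000101
  ((~a & (a | (d & ~b))) | (d & b)) = 0101010100000101
  ((~d & (b | c)) | ((~a & (a | (d & ~b))) | (d & b))) = 0111111100101111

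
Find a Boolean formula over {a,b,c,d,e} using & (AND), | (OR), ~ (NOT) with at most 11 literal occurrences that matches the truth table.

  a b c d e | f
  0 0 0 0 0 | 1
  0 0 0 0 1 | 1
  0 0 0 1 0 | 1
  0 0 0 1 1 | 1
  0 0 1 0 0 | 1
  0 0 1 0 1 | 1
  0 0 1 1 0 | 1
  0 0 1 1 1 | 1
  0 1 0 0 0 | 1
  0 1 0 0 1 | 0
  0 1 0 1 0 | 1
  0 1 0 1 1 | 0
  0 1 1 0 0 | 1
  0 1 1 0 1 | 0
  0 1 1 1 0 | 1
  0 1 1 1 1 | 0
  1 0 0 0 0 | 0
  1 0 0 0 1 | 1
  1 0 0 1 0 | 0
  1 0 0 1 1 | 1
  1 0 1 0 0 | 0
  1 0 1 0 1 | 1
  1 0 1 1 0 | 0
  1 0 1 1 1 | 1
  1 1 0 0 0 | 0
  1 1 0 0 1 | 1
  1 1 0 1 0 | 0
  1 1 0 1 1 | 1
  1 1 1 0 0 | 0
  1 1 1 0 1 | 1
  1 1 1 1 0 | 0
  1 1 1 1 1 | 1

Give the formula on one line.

(((~e | a) | (e & ~b)) & ((~a | (e & c)) | e))

  ~e = 10101010101010101010101010101010
  (~e | a) = 10101010101010101111111111111111
  ~b = 11111111000000001111111100000000
  (e & ~b) = 01010101000000000101010100000000
  ((~e | a) | (e & ~b)) = 11111111101010101111111111111111
  ~a = 11111111111111110000000000000000
  (e & c) = 00000101000001010000010100000101
  (~a | (e & c)) = 11111111111111110000010100000101
  ((~a | (e & c)) | e) = 11111111111111110101010101010101
  (((~e | a) | (e & ~b)) & ((~a | (e & c)) | e)) = 11111111101010100101010101010101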